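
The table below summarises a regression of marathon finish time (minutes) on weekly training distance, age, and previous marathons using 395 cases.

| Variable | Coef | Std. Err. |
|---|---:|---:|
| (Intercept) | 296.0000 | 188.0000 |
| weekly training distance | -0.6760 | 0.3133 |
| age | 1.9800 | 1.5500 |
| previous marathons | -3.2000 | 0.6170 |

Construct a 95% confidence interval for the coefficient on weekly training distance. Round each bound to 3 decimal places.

Read off: b = -0.6760, SE = 0.3133 for weekly training distance.
df = n − k − 1 = 395 − 3 − 1 = 391.
t* = t_{0.025, 391} = 1.96605.
Margin = t* × SE = 1.96605 × 0.3133 = 0.61596.
CI: -0.6760 ± 0.61596 → (-1.292, -0.060).

(-1.292, -0.060)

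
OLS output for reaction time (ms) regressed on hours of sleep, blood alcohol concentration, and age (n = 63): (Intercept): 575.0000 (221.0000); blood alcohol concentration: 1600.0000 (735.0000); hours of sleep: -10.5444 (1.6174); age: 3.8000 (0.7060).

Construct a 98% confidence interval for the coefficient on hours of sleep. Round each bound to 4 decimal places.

(-14.4120, -6.6768)

Read off: b = -10.5444, SE = 1.6174 for hours of sleep.
df = n − k − 1 = 63 − 3 − 1 = 59.
t* = t_{0.01, 59} = 2.391229.
Margin = t* × SE = 2.391229 × 1.6174 = 3.867574.
CI: -10.5444 ± 3.867574 → (-14.4120, -6.6768).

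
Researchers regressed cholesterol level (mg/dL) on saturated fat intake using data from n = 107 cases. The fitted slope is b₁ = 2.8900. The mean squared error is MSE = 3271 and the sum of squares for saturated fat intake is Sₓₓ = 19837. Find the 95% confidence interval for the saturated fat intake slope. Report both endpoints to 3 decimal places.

SE(b₁) = √(MSE/Sₓₓ) = √(3271/19837) = 0.406071.
df = n − 2 = 105.
t* = t_{0.025, 105} = 1.982815.
Margin = t* × SE = 1.982815 × 0.406071 = 0.80516.
CI: 2.8900 ± 0.80516 → (2.085, 3.695).
With 95% confidence, each one-unit increase in saturated fat intake is associated with a change of between 2.085 and 3.695 mg/dL in cholesterol level.

(2.085, 3.695)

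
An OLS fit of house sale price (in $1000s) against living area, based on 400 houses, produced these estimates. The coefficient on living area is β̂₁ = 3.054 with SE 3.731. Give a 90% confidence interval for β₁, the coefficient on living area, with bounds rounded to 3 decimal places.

(-3.097, 9.205)

df = n − 2 = 400 − 2 = 398.
t* = t_{0.05, 398} = 1.648691.
Margin = t* × SE = 1.648691 × 3.731 = 6.15127.
CI: 3.054 ± 6.15127 → (-3.097, 9.205).
With 90% confidence, each one-unit increase in living area is associated with a change of between -3.097 and 9.205 $1000s in house sale price.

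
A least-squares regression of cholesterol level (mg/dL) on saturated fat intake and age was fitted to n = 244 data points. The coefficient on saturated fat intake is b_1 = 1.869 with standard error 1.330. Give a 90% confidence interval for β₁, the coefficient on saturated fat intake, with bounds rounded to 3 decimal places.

df = n − k − 1 = 244 − 2 − 1 = 241.
t* = t_{0.05, 241} = 1.651201.
Margin = t* × SE = 1.651201 × 1.330 = 2.19610.
CI: 1.869 ± 2.19610 → (-0.327, 4.065).
With 90% confidence, each one-unit increase in saturated fat intake is associated with a change of between -0.327 and 4.065 mg/dL in cholesterol level, holding the other predictors fixed.

(-0.327, 4.065)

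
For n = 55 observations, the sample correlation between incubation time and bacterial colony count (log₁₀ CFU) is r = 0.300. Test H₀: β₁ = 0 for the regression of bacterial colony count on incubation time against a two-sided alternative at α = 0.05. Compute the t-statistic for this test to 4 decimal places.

t = 2.2895

t = r·√(n − 2)/√(1 − r²) = 0.300·√53/√0.91 = 2.2895.
df = n − 2 = 53.
Two-sided p ≈ 0.0261, which is < 0.05, so reject H₀.
There is evidence of a linear association between incubation time and bacterial colony count.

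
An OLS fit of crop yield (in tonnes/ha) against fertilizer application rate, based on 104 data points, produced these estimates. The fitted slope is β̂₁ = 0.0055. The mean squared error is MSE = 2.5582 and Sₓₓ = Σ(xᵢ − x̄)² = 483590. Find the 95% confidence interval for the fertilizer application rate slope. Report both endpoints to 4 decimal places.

(0.0009, 0.0101)

SE(β̂₁) = √(MSE/Sₓₓ) = √(2.5582/483590) = 0.0023.
df = n − 2 = 102.
t* = t_{0.025, 102} = 1.983495.
Margin = t* × SE = 1.983495 × 0.0023 = 0.004562.
CI: 0.0055 ± 0.004562 → (0.0009, 0.0101).
With 95% confidence, each one-unit increase in fertilizer application rate is associated with a change of between 0.0009 and 0.0101 tonnes/ha in crop yield.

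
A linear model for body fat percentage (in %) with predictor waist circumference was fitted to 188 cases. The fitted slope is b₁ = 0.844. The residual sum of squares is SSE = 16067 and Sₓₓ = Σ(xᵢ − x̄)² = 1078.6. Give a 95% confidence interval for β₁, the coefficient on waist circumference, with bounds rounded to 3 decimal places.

(0.286, 1.402)

MSE = SSE/(n − 2) = 16067/186 = 86.3817.
SE(b₁) = √(MSE/Sₓₓ) = √(86.3817/1078.6) = 0.282996.
df = n − 2 = 186.
t* = t_{0.025, 186} = 1.9728.
Margin = t* × SE = 1.9728 × 0.282996 = 0.55830.
CI: 0.844 ± 0.55830 → (0.286, 1.402).
With 95% confidence, each one-unit increase in waist circumference is associated with a change of between 0.286 and 1.402 % in body fat percentage.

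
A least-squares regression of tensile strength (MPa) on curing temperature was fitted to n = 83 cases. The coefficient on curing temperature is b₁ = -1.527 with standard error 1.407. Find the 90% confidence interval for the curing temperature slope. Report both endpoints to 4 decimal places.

df = n − 2 = 83 − 2 = 81.
t* = t_{0.05, 81} = 1.663884.
Margin = t* × SE = 1.663884 × 1.407 = 2.341085.
CI: -1.527 ± 2.341085 → (-3.8681, 0.8141).
With 90% confidence, each one-unit increase in curing temperature is associated with a change of between -3.8681 and 0.8141 MPa in tensile strength.

(-3.8681, 0.8141)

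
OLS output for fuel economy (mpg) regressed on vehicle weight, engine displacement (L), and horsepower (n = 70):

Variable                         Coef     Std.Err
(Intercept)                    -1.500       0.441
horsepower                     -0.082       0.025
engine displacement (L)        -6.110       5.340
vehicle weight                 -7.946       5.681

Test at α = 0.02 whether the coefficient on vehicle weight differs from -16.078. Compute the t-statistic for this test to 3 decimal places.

t = 1.431

Read off: b = -7.946, SE = 5.681 for vehicle weight.
H₀: β₁ = -16.078 vs H₁: β₁ ≠ -16.078.
t = (-7.946 − (-16.078)) / 5.681 = 1.431.
df = n − k − 1 = 70 − 3 − 1 = 66.
Two-sided p ≈ 0.1570, which is ≥ 0.02, so fail to reject H₀.
The data are consistent with a true slope of -16.078 mpg per unit of vehicle weight, holding the other predictors fixed.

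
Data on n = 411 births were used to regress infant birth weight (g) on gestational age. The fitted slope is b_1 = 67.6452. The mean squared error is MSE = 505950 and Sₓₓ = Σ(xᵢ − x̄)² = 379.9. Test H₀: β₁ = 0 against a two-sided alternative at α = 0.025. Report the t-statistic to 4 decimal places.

t = 1.8536

SE(b_1) = √(MSE/Sₓₓ) = √(505950/379.9) = 36.4938.
t = 67.6452 / 36.4938 = 1.8536.
df = n − 2 = 409.
Two-sided p ≈ 0.0645, which is ≥ 0.025, so fail to reject H₀.
The data do not give significant evidence of an association between gestational age and infant birth weight.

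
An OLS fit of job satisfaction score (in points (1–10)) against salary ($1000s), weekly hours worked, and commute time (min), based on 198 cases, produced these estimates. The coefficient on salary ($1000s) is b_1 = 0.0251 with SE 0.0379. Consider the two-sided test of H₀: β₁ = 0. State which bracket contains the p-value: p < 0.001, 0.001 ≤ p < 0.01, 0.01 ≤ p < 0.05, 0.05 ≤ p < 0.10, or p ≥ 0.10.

p ≥ 0.10

t = 0.0251 / 0.0379 = 0.662.
df = n − k − 1 = 198 − 3 − 1 = 194.
Two-sided p = 2·P(T_{194} > |t|) ≈ 0.5086.
So p ≥ 0.10.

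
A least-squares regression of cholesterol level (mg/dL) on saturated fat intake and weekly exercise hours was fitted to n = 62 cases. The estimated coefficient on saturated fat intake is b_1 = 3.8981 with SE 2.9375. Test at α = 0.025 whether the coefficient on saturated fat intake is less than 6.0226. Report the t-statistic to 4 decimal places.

H₀: β₁ = 6.0226 vs H₁: β₁ < 6.0226.
t = (b_1 − β₁⁰)/SE = (3.8981 − 6.0226) / 2.9375 = -0.7232.
df = n − k − 1 = 62 − 2 − 1 = 59.
One-sided p ≈ 0.2362, which is ≥ 0.025, so fail to reject H₀.
The data do not give significant evidence that the true slope on saturated fat intake is below 6.0226 mg/dL per unit, holding the other predictors fixed.

t = -0.7232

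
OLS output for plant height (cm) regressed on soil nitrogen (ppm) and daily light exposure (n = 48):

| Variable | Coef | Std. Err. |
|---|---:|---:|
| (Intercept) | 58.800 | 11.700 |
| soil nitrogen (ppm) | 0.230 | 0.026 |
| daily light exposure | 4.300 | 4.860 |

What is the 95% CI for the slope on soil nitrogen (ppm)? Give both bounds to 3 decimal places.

Read off: b = 0.230, SE = 0.026 for soil nitrogen (ppm).
df = n − k − 1 = 48 − 2 − 1 = 45.
t* = t_{0.025, 45} = 2.014103.
Margin = t* × SE = 2.014103 × 0.026 = 0.05237.
CI: 0.230 ± 0.05237 → (0.178, 0.282).

(0.178, 0.282)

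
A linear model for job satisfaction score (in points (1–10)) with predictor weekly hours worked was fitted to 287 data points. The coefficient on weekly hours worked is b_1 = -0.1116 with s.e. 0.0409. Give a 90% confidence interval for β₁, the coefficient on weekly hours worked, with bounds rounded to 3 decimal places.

(-0.179, -0.044)

df = n − 2 = 287 − 2 = 285.
t* = t_{0.05, 285} = 1.650218.
Margin = t* × SE = 1.650218 × 0.0409 = 0.06749.
CI: -0.1116 ± 0.06749 → (-0.179, -0.044).
With 90% confidence, each one-unit increase in weekly hours worked is associated with a change of between -0.179 and -0.044 points (1–10) in job satisfaction score.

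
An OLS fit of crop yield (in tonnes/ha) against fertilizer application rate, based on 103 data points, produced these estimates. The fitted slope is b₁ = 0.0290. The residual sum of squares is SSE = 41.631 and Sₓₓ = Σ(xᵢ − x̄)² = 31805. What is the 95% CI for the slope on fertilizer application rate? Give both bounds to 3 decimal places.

MSE = SSE/(n − 2) = 41.631/101 = 0.412188.
SE(b₁) = √(MSE/Sₓₓ) = √(0.412188/31805) = 0.00359998.
df = n − 2 = 101.
t* = t_{0.025, 101} = 1.983731.
Margin = t* × SE = 1.983731 × 0.00359998 = 0.00714.
CI: 0.0290 ± 0.00714 → (0.022, 0.036).
With 95% confidence, each one-unit increase in fertilizer application rate is associated with a change of between 0.022 and 0.036 tonnes/ha in crop yield.

(0.022, 0.036)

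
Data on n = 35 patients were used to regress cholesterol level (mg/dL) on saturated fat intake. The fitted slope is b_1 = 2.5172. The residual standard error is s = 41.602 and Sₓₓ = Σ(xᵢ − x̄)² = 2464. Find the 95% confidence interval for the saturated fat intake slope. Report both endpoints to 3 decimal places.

SE(b_1) = s/√Sₓₓ = 41.602/√2464 = 0.838096.
df = n − 2 = 33.
t* = t_{0.025, 33} = 2.034515.
Margin = t* × SE = 2.034515 × 0.838096 = 1.70512.
CI: 2.5172 ± 1.70512 → (0.812, 4.222).
With 95% confidence, each one-unit increase in saturated fat intake is associated with a change of between 0.812 and 4.222 mg/dL in cholesterol level.

(0.812, 4.222)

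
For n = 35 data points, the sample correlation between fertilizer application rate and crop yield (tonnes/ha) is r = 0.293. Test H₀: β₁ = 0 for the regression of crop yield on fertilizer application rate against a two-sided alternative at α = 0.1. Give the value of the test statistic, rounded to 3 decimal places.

t = 1.760

t = r·√(n − 2)/√(1 − r²) = 0.293·√33/√0.914151 = 1.760.
df = n − 2 = 33.
Two-sided p ≈ 0.0876, which is < 0.1, so reject H₀.
There is evidence of a linear association between fertilizer application rate and crop yield.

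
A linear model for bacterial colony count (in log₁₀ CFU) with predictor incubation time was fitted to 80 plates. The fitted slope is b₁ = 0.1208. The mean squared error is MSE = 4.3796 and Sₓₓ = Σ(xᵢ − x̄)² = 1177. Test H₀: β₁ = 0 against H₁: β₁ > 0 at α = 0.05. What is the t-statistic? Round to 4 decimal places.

SE(b₁) = √(MSE/Sₓₓ) = √(4.3796/1177) = 0.0609999.
t = 0.1208 / 0.0609999 = 1.9803.
df = n − 2 = 78.
One-sided p ≈ 0.0256, which is < 0.05, so reject H₀.
There is evidence that the true slope on incubation time is positive.

t = 1.9803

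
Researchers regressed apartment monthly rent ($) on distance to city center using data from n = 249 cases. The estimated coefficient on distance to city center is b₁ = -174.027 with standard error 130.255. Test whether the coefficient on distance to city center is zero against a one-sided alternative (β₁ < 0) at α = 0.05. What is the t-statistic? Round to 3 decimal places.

H₀: β₁ = 0 vs H₁: β₁ < 0.
t = (b₁ − β₁⁰)/SE = -174.027 / 130.255 = -1.336.
df = n − 2 = 249 − 2 = 247.
One-sided p ≈ 0.0914, which is ≥ 0.05, so fail to reject H₀.
The data do not give significant evidence that the true slope on distance to city center is negative.

t = -1.336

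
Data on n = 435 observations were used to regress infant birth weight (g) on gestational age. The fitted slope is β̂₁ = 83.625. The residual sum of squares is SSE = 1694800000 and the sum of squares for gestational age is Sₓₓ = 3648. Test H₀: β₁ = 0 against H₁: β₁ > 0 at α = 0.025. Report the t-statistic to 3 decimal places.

MSE = SSE/(n − 2) = 1694800000/433 = 3.91409e+06.
SE(β̂₁) = √(MSE/Sₓₓ) = √(3.91409e+06/3648) = 32.7558.
t = 83.625 / 32.7558 = 2.553.
df = n − 2 = 433.
One-sided p ≈ 0.0055, which is < 0.025, so reject H₀.
There is evidence that the true slope on gestational age is positive.

t = 2.553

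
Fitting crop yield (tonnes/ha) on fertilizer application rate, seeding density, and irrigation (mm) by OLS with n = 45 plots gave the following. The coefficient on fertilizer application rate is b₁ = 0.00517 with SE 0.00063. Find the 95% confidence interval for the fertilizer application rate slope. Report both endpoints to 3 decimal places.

df = n − k − 1 = 45 − 3 − 1 = 41.
t* = t_{0.025, 41} = 2.019541.
Margin = t* × SE = 2.019541 × 0.00063 = 0.00127.
CI: 0.00517 ± 0.00127 → (0.004, 0.006).
With 95% confidence, each one-unit increase in fertilizer application rate is associated with a change of between 0.004 and 0.006 tonnes/ha in crop yield, holding the other predictors fixed.

(0.004, 0.006)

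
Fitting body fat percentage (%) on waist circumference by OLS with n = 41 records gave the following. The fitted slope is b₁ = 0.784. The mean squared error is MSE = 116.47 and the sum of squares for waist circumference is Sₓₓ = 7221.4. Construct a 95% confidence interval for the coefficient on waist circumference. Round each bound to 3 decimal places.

(0.527, 1.041)

SE(b₁) = √(MSE/Sₓₓ) = √(116.47/7221.4) = 0.126998.
df = n − 2 = 39.
t* = t_{0.025, 39} = 2.022691.
Margin = t* × SE = 2.022691 × 0.126998 = 0.25688.
CI: 0.784 ± 0.25688 → (0.527, 1.041).
With 95% confidence, each one-unit increase in waist circumference is associated with a change of between 0.527 and 1.041 % in body fat percentage.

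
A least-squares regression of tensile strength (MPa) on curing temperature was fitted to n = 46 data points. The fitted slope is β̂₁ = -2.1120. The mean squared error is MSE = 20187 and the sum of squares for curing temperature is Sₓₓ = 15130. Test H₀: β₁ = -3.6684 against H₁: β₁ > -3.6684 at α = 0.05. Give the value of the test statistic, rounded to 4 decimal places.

t = 1.3474

SE(β̂₁) = √(MSE/Sₓₓ) = √(20187/15130) = 1.15509.
t = (-2.1120 − (-3.6684)) / 1.15509 = 1.3474.
df = n − 2 = 44.
One-sided p ≈ 0.0924, which is ≥ 0.05, so fail to reject H₀.
The data do not give significant evidence that the true slope on curing temperature exceeds -3.6684 MPa per unit.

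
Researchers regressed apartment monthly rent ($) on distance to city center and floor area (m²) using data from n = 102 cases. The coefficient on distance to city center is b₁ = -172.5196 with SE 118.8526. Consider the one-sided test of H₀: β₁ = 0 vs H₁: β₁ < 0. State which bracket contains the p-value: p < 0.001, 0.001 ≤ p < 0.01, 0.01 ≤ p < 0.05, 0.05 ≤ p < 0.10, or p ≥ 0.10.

0.05 ≤ p < 0.10

t = -172.5196 / 118.8526 = -1.452.
df = n − k − 1 = 102 − 2 − 1 = 99.
One-sided p = P(T_{99} < t) ≈ 0.0749.
So 0.05 ≤ p < 0.10.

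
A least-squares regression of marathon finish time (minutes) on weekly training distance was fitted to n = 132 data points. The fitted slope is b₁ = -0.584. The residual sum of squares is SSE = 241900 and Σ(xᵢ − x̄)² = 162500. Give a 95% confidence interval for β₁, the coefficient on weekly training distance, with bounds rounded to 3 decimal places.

(-0.796, -0.372)

MSE = SSE/(n − 2) = 241900/130 = 1860.77.
SE(b₁) = √(MSE/Sₓₓ) = √(1860.77/162500) = 0.107009.
df = n − 2 = 130.
t* = t_{0.025, 130} = 1.97838.
Margin = t* × SE = 1.97838 × 0.107009 = 0.21170.
CI: -0.584 ± 0.21170 → (-0.796, -0.372).
With 95% confidence, each one-unit increase in weekly training distance is associated with a change of between -0.796 and -0.372 minutes in marathon finish time.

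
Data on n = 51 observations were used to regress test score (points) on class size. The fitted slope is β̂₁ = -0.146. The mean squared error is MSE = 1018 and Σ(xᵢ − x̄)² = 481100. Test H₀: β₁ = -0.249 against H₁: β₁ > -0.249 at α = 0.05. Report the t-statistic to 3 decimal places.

SE(β̂₁) = √(MSE/Sₓₓ) = √(1018/481100) = 0.0459998.
t = (-0.146 − (-0.249)) / 0.0459998 = 2.239.
df = n − 2 = 49.
One-sided p ≈ 0.0149, which is < 0.05, so reject H₀.
There is evidence that the true slope on class size exceeds -0.249 points per unit.

t = 2.239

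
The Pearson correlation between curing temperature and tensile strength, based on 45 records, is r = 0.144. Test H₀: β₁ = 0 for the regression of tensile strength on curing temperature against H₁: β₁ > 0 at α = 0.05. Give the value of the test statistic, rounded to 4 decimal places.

t = r·√(n − 2)/√(1 − r²) = 0.144·√43/√0.979264 = 0.9542.
df = n − 2 = 43.
One-sided p ≈ 0.1727, which is ≥ 0.05, so fail to reject H₀.
The data do not give significant evidence of a linear association between curing temperature and tensile strength.

t = 0.9542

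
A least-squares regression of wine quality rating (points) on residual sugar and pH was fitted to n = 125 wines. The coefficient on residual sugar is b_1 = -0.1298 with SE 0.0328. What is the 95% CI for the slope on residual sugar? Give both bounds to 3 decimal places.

(-0.195, -0.065)

df = n − k − 1 = 125 − 2 − 1 = 122.
t* = t_{0.025, 122} = 1.9796.
Margin = t* × SE = 1.9796 × 0.0328 = 0.06493.
CI: -0.1298 ± 0.06493 → (-0.195, -0.065).
With 95% confidence, each one-unit increase in residual sugar is associated with a change of between -0.195 and -0.065 points in wine quality rating, holding the other predictors fixed.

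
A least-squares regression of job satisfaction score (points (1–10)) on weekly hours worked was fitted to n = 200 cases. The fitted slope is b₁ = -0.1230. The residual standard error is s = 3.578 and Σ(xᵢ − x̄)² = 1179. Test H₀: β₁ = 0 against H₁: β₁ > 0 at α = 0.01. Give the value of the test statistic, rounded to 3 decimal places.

SE(b₁) = s/√Sₓₓ = 3.578/√1179 = 0.104204.
t = -0.1230 / 0.104204 = -1.180.
df = n − 2 = 198.
One-sided p ≈ 0.8804, which is ≥ 0.01, so fail to reject H₀.
The data do not give significant evidence that the true slope on weekly hours worked is positive.

t = -1.180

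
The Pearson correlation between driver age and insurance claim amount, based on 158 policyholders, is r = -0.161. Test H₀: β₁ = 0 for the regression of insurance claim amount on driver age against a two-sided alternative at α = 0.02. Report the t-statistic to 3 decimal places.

t = r·√(n − 2)/√(1 − r²) = -0.161·√156/√0.974079 = -2.037.
df = n − 2 = 156.
Two-sided p ≈ 0.0433, which is ≥ 0.02, so fail to reject H₀.
The data do not give significant evidence of a linear association between driver age and insurance claim amount.

t = -2.037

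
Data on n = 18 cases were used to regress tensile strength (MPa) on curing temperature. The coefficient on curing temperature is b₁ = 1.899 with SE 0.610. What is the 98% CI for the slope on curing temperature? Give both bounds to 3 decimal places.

df = n − 2 = 18 − 2 = 16.
t* = t_{0.01, 16} = 2.583487.
Margin = t* × SE = 2.583487 × 0.610 = 1.57593.
CI: 1.899 ± 1.57593 → (0.323, 3.475).
With 98% confidence, each one-unit increase in curing temperature is associated with a change of between 0.323 and 3.475 MPa in tensile strength.

(0.323, 3.475)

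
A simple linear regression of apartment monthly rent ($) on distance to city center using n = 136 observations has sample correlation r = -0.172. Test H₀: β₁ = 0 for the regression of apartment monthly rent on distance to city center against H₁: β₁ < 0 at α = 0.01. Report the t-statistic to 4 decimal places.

t = r·√(n − 2)/√(1 − r²) = -0.172·√134/√0.970416 = -2.0212.
df = n − 2 = 134.
One-sided p ≈ 0.0226, which is ≥ 0.01, so fail to reject H₀.
The data do not give significant evidence of a linear association between distance to city center and apartment monthly rent.

t = -2.0212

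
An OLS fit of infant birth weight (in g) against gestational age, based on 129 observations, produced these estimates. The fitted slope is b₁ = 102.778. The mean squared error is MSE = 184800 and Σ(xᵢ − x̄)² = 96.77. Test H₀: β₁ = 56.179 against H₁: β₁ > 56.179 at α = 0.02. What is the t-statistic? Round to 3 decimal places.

t = 1.066

SE(b₁) = √(MSE/Sₓₓ) = √(184800/96.77) = 43.6999.
t = (102.778 − 56.179) / 43.6999 = 1.066.
df = n − 2 = 127.
One-sided p ≈ 0.1441, which is ≥ 0.02, so fail to reject H₀.
The data do not give significant evidence that the true slope on gestational age exceeds 56.179 g per unit.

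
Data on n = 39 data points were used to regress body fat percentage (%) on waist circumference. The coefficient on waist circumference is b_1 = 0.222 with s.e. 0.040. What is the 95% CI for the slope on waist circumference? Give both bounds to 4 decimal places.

df = n − 2 = 39 − 2 = 37.
t* = t_{0.025, 37} = 2.026192.
Margin = t* × SE = 2.026192 × 0.040 = 0.081048.
CI: 0.222 ± 0.081048 → (0.1410, 0.3030).
With 95% confidence, each one-unit increase in waist circumference is associated with a change of between 0.1410 and 0.3030 % in body fat percentage.

(0.1410, 0.3030)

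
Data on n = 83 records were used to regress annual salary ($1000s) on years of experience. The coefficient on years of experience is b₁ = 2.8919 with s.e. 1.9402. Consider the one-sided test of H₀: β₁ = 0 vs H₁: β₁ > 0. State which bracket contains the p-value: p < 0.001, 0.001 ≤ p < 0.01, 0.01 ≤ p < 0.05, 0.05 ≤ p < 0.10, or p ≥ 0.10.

0.05 ≤ p < 0.10

t = 2.8919 / 1.9402 = 1.491.
df = n − 2 = 83 − 2 = 81.
One-sided p = P(T_{81} > t) ≈ 0.0700.
So 0.05 ≤ p < 0.10.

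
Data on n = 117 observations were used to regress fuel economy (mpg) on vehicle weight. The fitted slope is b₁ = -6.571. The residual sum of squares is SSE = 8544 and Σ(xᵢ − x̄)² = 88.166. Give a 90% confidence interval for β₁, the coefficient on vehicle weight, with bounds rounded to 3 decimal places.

(-8.093, -5.049)

MSE = SSE/(n − 2) = 8544/115 = 74.2957.
SE(b₁) = √(MSE/Sₓₓ) = √(74.2957/88.166) = 0.917976.
df = n − 2 = 115.
t* = t_{0.05, 115} = 1.658212.
Margin = t* × SE = 1.658212 × 0.917976 = 1.52220.
CI: -6.571 ± 1.52220 → (-8.093, -5.049).
With 90% confidence, each one-unit increase in vehicle weight is associated with a change of between -8.093 and -5.049 mpg in fuel economy.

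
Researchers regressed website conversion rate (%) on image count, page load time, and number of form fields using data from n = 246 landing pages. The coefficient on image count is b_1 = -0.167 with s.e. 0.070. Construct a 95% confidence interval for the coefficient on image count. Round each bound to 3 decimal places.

df = n − k − 1 = 246 − 3 − 1 = 242.
t* = t_{0.025, 242} = 1.969815.
Margin = t* × SE = 1.969815 × 0.070 = 0.13789.
CI: -0.167 ± 0.13789 → (-0.305, -0.029).
With 95% confidence, each one-unit increase in image count is associated with a change of between -0.305 and -0.029 % in website conversion rate, holding the other predictors fixed.

(-0.305, -0.029)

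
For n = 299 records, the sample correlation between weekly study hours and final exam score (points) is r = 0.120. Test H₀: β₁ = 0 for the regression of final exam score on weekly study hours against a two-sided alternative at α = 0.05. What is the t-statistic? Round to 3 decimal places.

t = 2.083

t = r·√(n − 2)/√(1 − r²) = 0.120·√297/√0.9856 = 2.083.
df = n − 2 = 297.
Two-sided p ≈ 0.0381, which is < 0.05, so reject H₀.
There is evidence of a linear association between weekly study hours and final exam score.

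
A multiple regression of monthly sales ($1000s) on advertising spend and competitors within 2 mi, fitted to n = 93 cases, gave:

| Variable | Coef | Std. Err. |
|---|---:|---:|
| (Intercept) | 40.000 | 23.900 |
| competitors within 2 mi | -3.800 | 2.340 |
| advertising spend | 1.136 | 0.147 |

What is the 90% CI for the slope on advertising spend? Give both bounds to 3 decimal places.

Read off: b = 1.136, SE = 0.147 for advertising spend.
df = n − k − 1 = 93 − 2 − 1 = 90.
t* = t_{0.05, 90} = 1.661961.
Margin = t* × SE = 1.661961 × 0.147 = 0.24431.
CI: 1.136 ± 0.24431 → (0.892, 1.380).

(0.892, 1.380)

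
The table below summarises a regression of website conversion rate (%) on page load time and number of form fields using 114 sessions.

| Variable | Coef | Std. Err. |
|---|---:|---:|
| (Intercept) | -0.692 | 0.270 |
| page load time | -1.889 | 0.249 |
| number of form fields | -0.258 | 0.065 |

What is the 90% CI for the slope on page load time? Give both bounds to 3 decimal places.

Read off: b = -1.889, SE = 0.249 for page load time.
df = n − k − 1 = 114 − 2 − 1 = 111.
t* = t_{0.05, 111} = 1.658697.
Margin = t* × SE = 1.658697 × 0.249 = 0.41302.
CI: -1.889 ± 0.41302 → (-2.302, -1.476).

(-2.302, -1.476)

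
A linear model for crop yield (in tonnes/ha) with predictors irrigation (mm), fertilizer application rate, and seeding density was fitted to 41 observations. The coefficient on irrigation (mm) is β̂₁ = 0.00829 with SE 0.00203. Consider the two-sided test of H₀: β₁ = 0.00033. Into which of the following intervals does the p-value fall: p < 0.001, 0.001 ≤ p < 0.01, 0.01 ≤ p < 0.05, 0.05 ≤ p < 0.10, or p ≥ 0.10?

t = (0.00829 − 0.00033) / 0.00203 = 3.921.
df = n − k − 1 = 41 − 3 − 1 = 37.
Two-sided p = 2·P(T_{37} > |t|) ≈ 0.0004.
So p < 0.001.

p < 0.001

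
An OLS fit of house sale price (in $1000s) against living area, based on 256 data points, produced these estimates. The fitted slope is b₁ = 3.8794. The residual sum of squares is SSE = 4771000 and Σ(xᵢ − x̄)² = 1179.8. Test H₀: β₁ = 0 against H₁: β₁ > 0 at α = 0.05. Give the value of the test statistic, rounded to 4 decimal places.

MSE = SSE/(n − 2) = 4771000/254 = 18783.5.
SE(b₁) = √(MSE/Sₓₓ) = √(18783.5/1179.8) = 3.9901.
t = 3.8794 / 3.9901 = 0.9723.
df = n − 2 = 254.
One-sided p ≈ 0.1659, which is ≥ 0.05, so fail to reject H₀.
The data do not give significant evidence that the true slope on living area is positive.

t = 0.9723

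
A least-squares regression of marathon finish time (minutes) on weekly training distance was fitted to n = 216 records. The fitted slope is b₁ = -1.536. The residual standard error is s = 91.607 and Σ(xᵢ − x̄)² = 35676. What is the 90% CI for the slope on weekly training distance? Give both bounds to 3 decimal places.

SE(b₁) = s/√Sₓₓ = 91.607/√35676 = 0.484999.
df = n − 2 = 214.
t* = t_{0.05, 214} = 1.652005.
Margin = t* × SE = 1.652005 × 0.484999 = 0.80122.
CI: -1.536 ± 0.80122 → (-2.337, -0.735).
With 90% confidence, each one-unit increase in weekly training distance is associated with a change of between -2.337 and -0.735 minutes in marathon finish time.

(-2.337, -0.735)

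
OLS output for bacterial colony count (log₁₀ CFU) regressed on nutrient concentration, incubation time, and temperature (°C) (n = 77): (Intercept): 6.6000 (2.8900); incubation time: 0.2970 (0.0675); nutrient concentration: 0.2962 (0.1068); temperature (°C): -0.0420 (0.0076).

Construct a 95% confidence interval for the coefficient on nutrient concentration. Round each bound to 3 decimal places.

(0.083, 0.509)

Read off: b = 0.2962, SE = 0.1068 for nutrient concentration.
df = n − k − 1 = 77 − 3 − 1 = 73.
t* = t_{0.025, 73} = 1.992997.
Margin = t* × SE = 1.992997 × 0.1068 = 0.21285.
CI: 0.2962 ± 0.21285 → (0.083, 0.509).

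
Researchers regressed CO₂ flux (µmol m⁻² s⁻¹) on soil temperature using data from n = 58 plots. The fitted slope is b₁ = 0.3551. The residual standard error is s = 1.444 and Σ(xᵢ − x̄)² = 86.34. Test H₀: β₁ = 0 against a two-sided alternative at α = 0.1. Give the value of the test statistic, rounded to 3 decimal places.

t = 2.285

SE(b₁) = s/√Sₓₓ = 1.444/√86.34 = 0.155404.
t = 0.3551 / 0.155404 = 2.285.
df = n − 2 = 56.
Two-sided p ≈ 0.0261, which is < 0.1, so reject H₀.
There is evidence that soil temperature is associated with CO₂ flux.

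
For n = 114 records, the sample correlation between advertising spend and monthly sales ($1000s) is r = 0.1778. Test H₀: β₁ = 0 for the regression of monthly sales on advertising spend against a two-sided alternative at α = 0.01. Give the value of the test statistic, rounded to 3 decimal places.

t = 1.912

t = r·√(n − 2)/√(1 − r²) = 0.1778·√112/√0.968387 = 1.912.
df = n − 2 = 112.
Two-sided p ≈ 0.0584, which is ≥ 0.01, so fail to reject H₀.
The data do not give significant evidence of a linear association between advertising spend and monthly sales.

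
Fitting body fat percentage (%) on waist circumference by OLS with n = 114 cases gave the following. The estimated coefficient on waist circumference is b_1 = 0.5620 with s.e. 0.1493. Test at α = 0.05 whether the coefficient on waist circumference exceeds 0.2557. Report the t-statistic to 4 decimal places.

t = 2.0516

H₀: β₁ = 0.2557 vs H₁: β₁ > 0.2557.
t = (b_1 − β₁⁰)/SE = (0.5620 − 0.2557) / 0.1493 = 2.0516.
df = n − 2 = 114 − 2 = 112.
One-sided p ≈ 0.0213, which is < 0.05, so reject H₀.
There is evidence that the true slope on waist circumference exceeds 0.2557 % per unit.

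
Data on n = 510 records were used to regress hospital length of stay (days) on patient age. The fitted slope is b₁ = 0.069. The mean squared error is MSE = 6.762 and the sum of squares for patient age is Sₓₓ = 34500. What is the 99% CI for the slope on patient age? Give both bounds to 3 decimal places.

(0.033, 0.105)

SE(b₁) = √(MSE/Sₓₓ) = √(6.762/34500) = 0.014.
df = n − 2 = 508.
t* = t_{0.005, 508} = 2.585542.
Margin = t* × SE = 2.585542 × 0.014 = 0.03620.
CI: 0.069 ± 0.03620 → (0.033, 0.105).
With 99% confidence, each one-unit increase in patient age is associated with a change of between 0.033 and 0.105 days in hospital length of stay.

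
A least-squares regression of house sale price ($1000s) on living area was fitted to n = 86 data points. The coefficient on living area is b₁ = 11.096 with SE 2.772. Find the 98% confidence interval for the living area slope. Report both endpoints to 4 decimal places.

(4.5220, 17.6700)

df = n − 2 = 86 − 2 = 84.
t* = t_{0.01, 84} = 2.371564.
Margin = t* × SE = 2.371564 × 2.772 = 6.573975.
CI: 11.096 ± 6.573975 → (4.5220, 17.6700).
With 98% confidence, each one-unit increase in living area is associated with a change of between 4.5220 and 17.6700 $1000s in house sale price.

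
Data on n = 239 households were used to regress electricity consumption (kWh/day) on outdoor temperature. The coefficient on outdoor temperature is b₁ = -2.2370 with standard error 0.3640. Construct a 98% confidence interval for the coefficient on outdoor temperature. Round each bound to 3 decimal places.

(-3.090, -1.384)

df = n − 2 = 239 − 2 = 237.
t* = t_{0.01, 237} = 2.342185.
Margin = t* × SE = 2.342185 × 0.3640 = 0.85256.
CI: -2.2370 ± 0.85256 → (-3.090, -1.384).
With 98% confidence, each one-unit increase in outdoor temperature is associated with a change of between -3.090 and -1.384 kWh/day in electricity consumption.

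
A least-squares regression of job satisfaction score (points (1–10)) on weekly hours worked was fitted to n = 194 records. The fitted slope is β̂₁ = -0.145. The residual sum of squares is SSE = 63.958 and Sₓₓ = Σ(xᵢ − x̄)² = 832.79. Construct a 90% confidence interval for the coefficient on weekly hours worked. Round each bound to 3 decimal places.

(-0.178, -0.112)

MSE = SSE/(n − 2) = 63.958/192 = 0.333115.
SE(β̂₁) = √(MSE/Sₓₓ) = √(0.333115/832.79) = 0.02.
df = n − 2 = 192.
t* = t_{0.05, 192} = 1.652829.
Margin = t* × SE = 1.652829 × 0.02 = 0.03306.
CI: -0.145 ± 0.03306 → (-0.178, -0.112).
With 90% confidence, each one-unit increase in weekly hours worked is associated with a change of between -0.178 and -0.112 points (1–10) in job satisfaction score.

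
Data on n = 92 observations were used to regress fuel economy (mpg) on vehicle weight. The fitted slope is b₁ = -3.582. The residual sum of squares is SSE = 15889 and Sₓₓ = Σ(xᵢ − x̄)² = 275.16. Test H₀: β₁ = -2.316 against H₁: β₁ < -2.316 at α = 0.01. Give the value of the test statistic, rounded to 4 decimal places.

MSE = SSE/(n − 2) = 15889/90 = 176.544.
SE(b₁) = √(MSE/Sₓₓ) = √(176.544/275.16) = 0.801003.
t = (-3.582 − (-2.316)) / 0.801003 = -1.5805.
df = n − 2 = 90.
One-sided p ≈ 0.0587, which is ≥ 0.01, so fail to reject H₀.
The data do not give significant evidence that the true slope on vehicle weight is below -2.316 mpg per unit.

t = -1.5805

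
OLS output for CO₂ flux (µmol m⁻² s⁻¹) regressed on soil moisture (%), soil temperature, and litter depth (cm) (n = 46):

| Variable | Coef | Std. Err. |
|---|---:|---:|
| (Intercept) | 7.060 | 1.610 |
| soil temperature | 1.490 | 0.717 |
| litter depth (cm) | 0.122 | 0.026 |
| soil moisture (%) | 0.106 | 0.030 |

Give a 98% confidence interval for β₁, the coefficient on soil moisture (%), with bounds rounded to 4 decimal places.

(0.0334, 0.1786)

Read off: b = 0.106, SE = 0.030 for soil moisture (%).
df = n − k − 1 = 46 − 3 − 1 = 42.
t* = t_{0.01, 42} = 2.41847.
Margin = t* × SE = 2.41847 × 0.030 = 0.072554.
CI: 0.106 ± 0.072554 → (0.0334, 0.1786).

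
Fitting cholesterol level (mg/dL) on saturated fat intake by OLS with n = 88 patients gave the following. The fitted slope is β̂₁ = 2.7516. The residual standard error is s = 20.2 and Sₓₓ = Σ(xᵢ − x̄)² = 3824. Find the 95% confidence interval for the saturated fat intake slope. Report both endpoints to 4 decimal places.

SE(β̂₁) = s/√Sₓₓ = 20.2/√3824 = 0.326657.
df = n − 2 = 86.
t* = t_{0.025, 86} = 1.987934.
Margin = t* × SE = 1.987934 × 0.326657 = 0.649373.
CI: 2.7516 ± 0.649373 → (2.1022, 3.4010).
With 95% confidence, each one-unit increase in saturated fat intake is associated with a change of between 2.1022 and 3.4010 mg/dL in cholesterol level.

(2.1022, 3.4010)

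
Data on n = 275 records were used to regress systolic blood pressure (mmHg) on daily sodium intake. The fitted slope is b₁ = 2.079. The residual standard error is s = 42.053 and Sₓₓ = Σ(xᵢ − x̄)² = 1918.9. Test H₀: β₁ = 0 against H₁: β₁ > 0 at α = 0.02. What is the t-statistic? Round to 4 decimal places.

SE(b₁) = s/√Sₓₓ = 42.053/√1918.9 = 0.959999.
t = 2.079 / 0.959999 = 2.1656.
df = n − 2 = 273.
One-sided p ≈ 0.0156, which is < 0.02, so reject H₀.
There is evidence that the true slope on daily sodium intake is positive.

t = 2.1656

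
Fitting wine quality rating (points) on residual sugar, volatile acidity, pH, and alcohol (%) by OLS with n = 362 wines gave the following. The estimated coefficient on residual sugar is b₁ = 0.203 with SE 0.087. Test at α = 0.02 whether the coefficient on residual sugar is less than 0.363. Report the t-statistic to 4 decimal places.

H₀: β₁ = 0.363 vs H₁: β₁ < 0.363.
t = (b₁ − β₁⁰)/SE = (0.203 − 0.363) / 0.087 = -1.8391.
df = n − k − 1 = 362 − 4 − 1 = 357.
One-sided p ≈ 0.0334, which is ≥ 0.02, so fail to reject H₀.
The data do not give significant evidence that the true slope on residual sugar is below 0.363 points per unit, holding the other predictors fixed.

t = -1.8391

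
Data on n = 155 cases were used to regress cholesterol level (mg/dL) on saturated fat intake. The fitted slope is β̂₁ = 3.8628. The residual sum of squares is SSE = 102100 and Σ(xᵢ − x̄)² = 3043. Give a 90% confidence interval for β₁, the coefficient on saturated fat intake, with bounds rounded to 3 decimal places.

MSE = SSE/(n − 2) = 102100/153 = 667.32.
SE(β̂₁) = √(MSE/Sₓₓ) = √(667.32/3043) = 0.468291.
df = n − 2 = 153.
t* = t_{0.05, 153} = 1.654874.
Margin = t* × SE = 1.654874 × 0.468291 = 0.77496.
CI: 3.8628 ± 0.77496 → (3.088, 4.638).
With 90% confidence, each one-unit increase in saturated fat intake is associated with a change of between 3.088 and 4.638 mg/dL in cholesterol level.

(3.088, 4.638)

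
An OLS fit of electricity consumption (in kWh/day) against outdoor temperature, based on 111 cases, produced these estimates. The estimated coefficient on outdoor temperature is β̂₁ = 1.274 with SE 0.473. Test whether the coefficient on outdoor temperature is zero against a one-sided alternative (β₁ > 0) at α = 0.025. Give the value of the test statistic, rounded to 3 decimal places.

H₀: β₁ = 0 vs H₁: β₁ > 0.
t = (β̂₁ − β₁⁰)/SE = 1.274 / 0.473 = 2.693.
df = n − 2 = 111 − 2 = 109.
One-sided p ≈ 0.0041, which is < 0.025, so reject H₀.
There is evidence that the true slope on outdoor temperature is positive.

t = 2.693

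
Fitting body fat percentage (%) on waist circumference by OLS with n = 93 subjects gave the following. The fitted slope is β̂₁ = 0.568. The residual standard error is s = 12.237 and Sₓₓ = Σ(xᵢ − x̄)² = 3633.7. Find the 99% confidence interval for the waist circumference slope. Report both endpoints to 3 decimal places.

SE(β̂₁) = s/√Sₓₓ = 12.237/√3633.7 = 0.203002.
df = n − 2 = 91.
t* = t_{0.005, 91} = 2.63094.
Margin = t* × SE = 2.63094 × 0.203002 = 0.53409.
CI: 0.568 ± 0.53409 → (0.034, 1.102).
With 99% confidence, each one-unit increase in waist circumference is associated with a change of between 0.034 and 1.102 % in body fat percentage.

(0.034, 1.102)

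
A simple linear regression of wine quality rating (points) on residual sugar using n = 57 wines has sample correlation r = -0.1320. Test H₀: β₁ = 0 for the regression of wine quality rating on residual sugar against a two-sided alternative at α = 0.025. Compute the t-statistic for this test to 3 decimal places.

t = r·√(n − 2)/√(1 − r²) = -0.1320·√55/√0.982576 = -0.988.
df = n − 2 = 55.
Two-sided p ≈ 0.3277, which is ≥ 0.025, so fail to reject H₀.
The data do not give significant evidence of a linear association between residual sugar and wine quality rating.

t = -0.988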